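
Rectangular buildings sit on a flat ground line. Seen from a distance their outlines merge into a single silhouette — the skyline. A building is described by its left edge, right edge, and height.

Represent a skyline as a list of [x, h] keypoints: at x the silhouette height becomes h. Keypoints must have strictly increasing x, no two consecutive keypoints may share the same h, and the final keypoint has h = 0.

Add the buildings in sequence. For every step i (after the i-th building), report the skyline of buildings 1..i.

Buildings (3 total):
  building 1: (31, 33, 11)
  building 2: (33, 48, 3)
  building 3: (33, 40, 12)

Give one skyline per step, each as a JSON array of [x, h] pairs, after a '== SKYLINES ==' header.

== SKYLINES ==
[[31,11],[33,0]]
[[31,11],[33,3],[48,0]]
[[31,11],[33,12],[40,3],[48,0]]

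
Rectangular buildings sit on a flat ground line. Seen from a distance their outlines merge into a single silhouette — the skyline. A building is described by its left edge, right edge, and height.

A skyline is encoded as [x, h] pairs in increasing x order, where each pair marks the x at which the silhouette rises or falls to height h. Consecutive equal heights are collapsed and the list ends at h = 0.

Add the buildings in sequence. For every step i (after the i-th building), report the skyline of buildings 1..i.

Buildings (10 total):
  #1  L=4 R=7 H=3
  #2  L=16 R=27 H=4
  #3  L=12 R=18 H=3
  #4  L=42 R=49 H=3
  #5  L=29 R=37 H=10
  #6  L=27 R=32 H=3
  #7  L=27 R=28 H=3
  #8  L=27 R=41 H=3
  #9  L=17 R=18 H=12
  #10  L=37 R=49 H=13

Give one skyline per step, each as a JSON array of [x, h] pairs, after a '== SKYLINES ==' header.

== SKYLINES ==
[[4,3],[7,0]]
[[4,3],[7,0],[16,4],[27,0]]
[[4,3],[7,0],[12,3],[16,4],[27,0]]
[[4,3],[7,0],[12,3],[16,4],[27,0],[42,3],[49,0]]
[[4,3],[7,0],[12,3],[16,4],[27,0],[29,10],[37,0],[42,3],[49,0]]
[[4,3],[7,0],[12,3],[16,4],[27,3],[29,10],[37,0],[42,3],[49,0]]
[[4,3],[7,0],[12,3],[16,4],[27,3],[29,10],[37,0],[42,3],[49,0]]
[[4,3],[7,0],[12,3],[16,4],[27,3],[29,10],[37,3],[41,0],[42,3],[49,0]]
[[4,3],[7,0],[12,3],[16,4],[17,12],[18,4],[27,3],[29,10],[37,3],[41,0],[42,3],[49,0]]
[[4,3],[7,0],[12,3],[16,4],[17,12],[18,4],[27,3],[29,10],[37,13],[49,0]]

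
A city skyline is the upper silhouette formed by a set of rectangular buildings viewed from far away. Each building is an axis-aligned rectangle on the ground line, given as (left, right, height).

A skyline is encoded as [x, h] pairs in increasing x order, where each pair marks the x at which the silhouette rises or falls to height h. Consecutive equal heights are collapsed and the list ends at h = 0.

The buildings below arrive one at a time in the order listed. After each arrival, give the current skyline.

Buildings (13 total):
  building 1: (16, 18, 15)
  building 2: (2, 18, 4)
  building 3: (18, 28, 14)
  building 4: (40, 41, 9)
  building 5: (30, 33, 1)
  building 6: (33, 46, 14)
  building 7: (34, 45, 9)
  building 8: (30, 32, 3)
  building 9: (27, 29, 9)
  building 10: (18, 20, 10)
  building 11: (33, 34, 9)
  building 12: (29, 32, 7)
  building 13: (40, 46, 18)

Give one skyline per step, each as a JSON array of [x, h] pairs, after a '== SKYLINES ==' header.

== SKYLINES ==
[[16,15],[18,0]]
[[2,4],[16,15],[18,0]]
[[2,4],[16,15],[18,14],[28,0]]
[[2,4],[16,15],[18,14],[28,0],[40,9],[41,0]]
[[2,4],[16,15],[18,14],[28,0],[30,1],[33,0],[40,9],[41,0]]
[[2,4],[16,15],[18,14],[28,0],[30,1],[33,14],[46,0]]
[[2,4],[16,15],[18,14],[28,0],[30,1],[33,14],[46,0]]
[[2,4],[16,15],[18,14],[28,0],[30,3],[32,1],[33,14],[46,0]]
[[2,4],[16,15],[18,14],[28,9],[29,0],[30,3],[32,1],[33,14],[46,0]]
[[2,4],[16,15],[18,14],[28,9],[29,0],[30,3],[32,1],[33,14],[46,0]]
[[2,4],[16,15],[18,14],[28,9],[29,0],[30,3],[32,1],[33,14],[46,0]]
[[2,4],[16,15],[18,14],[28,9],[29,7],[32,1],[33,14],[46,0]]
[[2,4],[16,15],[18,14],[28,9],[29,7],[32,1],[33,14],[40,18],[46,0]]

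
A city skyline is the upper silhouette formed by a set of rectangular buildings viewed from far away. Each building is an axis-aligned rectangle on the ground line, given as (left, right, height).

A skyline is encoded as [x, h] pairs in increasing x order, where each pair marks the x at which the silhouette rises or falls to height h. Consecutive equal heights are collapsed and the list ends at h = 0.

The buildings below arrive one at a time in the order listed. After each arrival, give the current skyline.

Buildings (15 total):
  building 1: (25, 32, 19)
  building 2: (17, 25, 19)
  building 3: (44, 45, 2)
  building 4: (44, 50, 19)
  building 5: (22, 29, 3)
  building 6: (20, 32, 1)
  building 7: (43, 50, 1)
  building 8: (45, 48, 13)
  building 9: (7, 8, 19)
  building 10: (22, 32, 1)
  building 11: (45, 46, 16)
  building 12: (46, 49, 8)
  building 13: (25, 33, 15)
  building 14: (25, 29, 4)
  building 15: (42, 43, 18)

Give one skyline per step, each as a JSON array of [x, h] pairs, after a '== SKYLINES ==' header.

== SKYLINES ==
[[25,19],[32,0]]
[[17,19],[32,0]]
[[17,19],[32,0],[44,2],[45,0]]
[[17,19],[32,0],[44,19],[50,0]]
[[17,19],[32,0],[44,19],[50,0]]
[[17,19],[32,0],[44,19],[50,0]]
[[17,19],[32,0],[43,1],[44,19],[50,0]]
[[17,19],[32,0],[43,1],[44,19],[50,0]]
[[7,19],[8,0],[17,19],[32,0],[43,1],[44,19],[50,0]]
[[7,19],[8,0],[17,19],[32,0],[43,1],[44,19],[50,0]]
[[7,19],[8,0],[17,19],[32,0],[43,1],[44,19],[50,0]]
[[7,19],[8,0],[17,19],[32,0],[43,1],[44,19],[50,0]]
[[7,19],[8,0],[17,19],[32,15],[33,0],[43,1],[44,19],[50,0]]
[[7,19],[8,0],[17,19],[32,15],[33,0],[43,1],[44,19],[50,0]]
[[7,19],[8,0],[17,19],[32,15],[33,0],[42,18],[43,1],[44,19],[50,0]]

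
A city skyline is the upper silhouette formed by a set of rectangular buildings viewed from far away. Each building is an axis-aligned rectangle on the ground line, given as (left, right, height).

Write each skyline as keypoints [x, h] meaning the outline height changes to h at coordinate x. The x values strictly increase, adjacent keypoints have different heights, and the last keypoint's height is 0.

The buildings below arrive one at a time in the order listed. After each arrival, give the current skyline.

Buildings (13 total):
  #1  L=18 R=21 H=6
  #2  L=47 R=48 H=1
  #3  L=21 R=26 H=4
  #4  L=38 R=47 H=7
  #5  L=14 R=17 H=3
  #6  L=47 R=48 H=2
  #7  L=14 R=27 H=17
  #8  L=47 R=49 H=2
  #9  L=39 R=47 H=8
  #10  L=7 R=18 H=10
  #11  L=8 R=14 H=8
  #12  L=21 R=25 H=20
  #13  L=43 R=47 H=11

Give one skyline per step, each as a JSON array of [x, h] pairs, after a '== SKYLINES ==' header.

== SKYLINES ==
[[18,6],[21,0]]
[[18,6],[21,0],[47,1],[48,0]]
[[18,6],[21,4],[26,0],[47,1],[48,0]]
[[18,6],[21,4],[26,0],[38,7],[47,1],[48,0]]
[[14,3],[17,0],[18,6],[21,4],[26,0],[38,7],[47,1],[48,0]]
[[14,3],[17,0],[18,6],[21,4],[26,0],[38,7],[47,2],[48,0]]
[[14,17],[27,0],[38,7],[47,2],[48,0]]
[[14,17],[27,0],[38,7],[47,2],[49,0]]
[[14,17],[27,0],[38,7],[39,8],[47,2],[49,0]]
[[7,10],[14,17],[27,0],[38,7],[39,8],[47,2],[49,0]]
[[7,10],[14,17],[27,0],[38,7],[39,8],[47,2],[49,0]]
[[7,10],[14,17],[21,20],[25,17],[27,0],[38,7],[39,8],[47,2],[49,0]]
[[7,10],[14,17],[21,20],[25,17],[27,0],[38,7],[39,8],[43,11],[47,2],[49,0]]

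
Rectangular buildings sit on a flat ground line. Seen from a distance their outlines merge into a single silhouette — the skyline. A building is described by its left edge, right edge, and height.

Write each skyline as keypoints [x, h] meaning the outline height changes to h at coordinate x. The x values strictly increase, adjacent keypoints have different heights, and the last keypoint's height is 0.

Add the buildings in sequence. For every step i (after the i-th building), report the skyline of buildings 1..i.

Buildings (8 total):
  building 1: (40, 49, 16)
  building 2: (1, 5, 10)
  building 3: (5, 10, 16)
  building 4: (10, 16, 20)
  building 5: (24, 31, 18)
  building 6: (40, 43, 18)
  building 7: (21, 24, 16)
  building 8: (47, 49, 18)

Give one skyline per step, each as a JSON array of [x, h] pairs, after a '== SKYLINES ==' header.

== SKYLINES ==
[[40,16],[49,0]]
[[1,10],[5,0],[40,16],[49,0]]
[[1,10],[5,16],[10,0],[40,16],[49,0]]
[[1,10],[5,16],[10,20],[16,0],[40,16],[49,0]]
[[1,10],[5,16],[10,20],[16,0],[24,18],[31,0],[40,16],[49,0]]
[[1,10],[5,16],[10,20],[16,0],[24,18],[31,0],[40,18],[43,16],[49,0]]
[[1,10],[5,16],[10,20],[16,0],[21,16],[24,18],[31,0],[40,18],[43,16],[49,0]]
[[1,10],[5,16],[10,20],[16,0],[21,16],[24,18],[31,0],[40,18],[43,16],[47,18],[49,0]]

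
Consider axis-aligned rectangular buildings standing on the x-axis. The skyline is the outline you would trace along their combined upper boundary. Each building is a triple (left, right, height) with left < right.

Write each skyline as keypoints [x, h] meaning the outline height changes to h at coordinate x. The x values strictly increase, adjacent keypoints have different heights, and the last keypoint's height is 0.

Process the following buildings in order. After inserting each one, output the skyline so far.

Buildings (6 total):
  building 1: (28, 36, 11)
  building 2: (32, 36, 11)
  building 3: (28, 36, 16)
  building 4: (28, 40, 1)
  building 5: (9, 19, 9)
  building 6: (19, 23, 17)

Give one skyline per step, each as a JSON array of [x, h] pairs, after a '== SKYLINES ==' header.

== SKYLINES ==
[[28,11],[36,0]]
[[28,11],[36,0]]
[[28,16],[36,0]]
[[28,16],[36,1],[40,0]]
[[9,9],[19,0],[28,16],[36,1],[40,0]]
[[9,9],[19,17],[23,0],[28,16],[36,1],[40,0]]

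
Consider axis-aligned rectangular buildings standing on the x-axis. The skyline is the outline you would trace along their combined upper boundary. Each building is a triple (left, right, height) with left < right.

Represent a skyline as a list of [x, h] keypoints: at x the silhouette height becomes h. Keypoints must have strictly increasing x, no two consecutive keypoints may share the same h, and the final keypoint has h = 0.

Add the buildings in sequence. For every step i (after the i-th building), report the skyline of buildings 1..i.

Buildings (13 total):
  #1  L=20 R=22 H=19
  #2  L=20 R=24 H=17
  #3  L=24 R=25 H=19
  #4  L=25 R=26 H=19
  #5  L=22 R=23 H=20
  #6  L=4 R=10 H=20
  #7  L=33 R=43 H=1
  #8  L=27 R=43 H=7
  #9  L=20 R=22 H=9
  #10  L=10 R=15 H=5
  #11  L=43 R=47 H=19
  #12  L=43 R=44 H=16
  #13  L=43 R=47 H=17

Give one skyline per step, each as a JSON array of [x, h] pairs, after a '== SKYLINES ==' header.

== SKYLINES ==
[[20,19],[22,0]]
[[20,19],[22,17],[24,0]]
[[20,19],[22,17],[24,19],[25,0]]
[[20,19],[22,17],[24,19],[26,0]]
[[20,19],[22,20],[23,17],[24,19],[26,0]]
[[4,20],[10,0],[20,19],[22,20],[23,17],[24,19],[26,0]]
[[4,20],[10,0],[20,19],[22,20],[23,17],[24,19],[26,0],[33,1],[43,0]]
[[4,20],[10,0],[20,19],[22,20],[23,17],[24,19],[26,0],[27,7],[43,0]]
[[4,20],[10,0],[20,19],[22,20],[23,17],[24,19],[26,0],[27,7],[43,0]]
[[4,20],[10,5],[15,0],[20,19],[22,20],[23,17],[24,19],[26,0],[27,7],[43,0]]
[[4,20],[10,5],[15,0],[20,19],[22,20],[23,17],[24,19],[26,0],[27,7],[43,19],[47,0]]
[[4,20],[10,5],[15,0],[20,19],[22,20],[23,17],[24,19],[26,0],[27,7],[43,19],[47,0]]
[[4,20],[10,5],[15,0],[20,19],[22,20],[23,17],[24,19],[26,0],[27,7],[43,19],[47,0]]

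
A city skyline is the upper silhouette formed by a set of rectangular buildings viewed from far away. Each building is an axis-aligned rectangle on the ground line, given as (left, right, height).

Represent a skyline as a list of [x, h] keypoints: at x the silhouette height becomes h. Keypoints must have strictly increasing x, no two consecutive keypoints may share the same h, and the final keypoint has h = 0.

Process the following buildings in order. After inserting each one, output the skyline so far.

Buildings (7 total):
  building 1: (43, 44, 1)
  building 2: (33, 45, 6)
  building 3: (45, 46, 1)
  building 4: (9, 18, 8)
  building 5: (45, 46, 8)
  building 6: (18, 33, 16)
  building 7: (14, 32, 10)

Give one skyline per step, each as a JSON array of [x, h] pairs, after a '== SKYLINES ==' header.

== SKYLINES ==
[[43,1],[44,0]]
[[33,6],[45,0]]
[[33,6],[45,1],[46,0]]
[[9,8],[18,0],[33,6],[45,1],[46,0]]
[[9,8],[18,0],[33,6],[45,8],[46,0]]
[[9,8],[18,16],[33,6],[45,8],[46,0]]
[[9,8],[14,10],[18,16],[33,6],[45,8],[46,0]]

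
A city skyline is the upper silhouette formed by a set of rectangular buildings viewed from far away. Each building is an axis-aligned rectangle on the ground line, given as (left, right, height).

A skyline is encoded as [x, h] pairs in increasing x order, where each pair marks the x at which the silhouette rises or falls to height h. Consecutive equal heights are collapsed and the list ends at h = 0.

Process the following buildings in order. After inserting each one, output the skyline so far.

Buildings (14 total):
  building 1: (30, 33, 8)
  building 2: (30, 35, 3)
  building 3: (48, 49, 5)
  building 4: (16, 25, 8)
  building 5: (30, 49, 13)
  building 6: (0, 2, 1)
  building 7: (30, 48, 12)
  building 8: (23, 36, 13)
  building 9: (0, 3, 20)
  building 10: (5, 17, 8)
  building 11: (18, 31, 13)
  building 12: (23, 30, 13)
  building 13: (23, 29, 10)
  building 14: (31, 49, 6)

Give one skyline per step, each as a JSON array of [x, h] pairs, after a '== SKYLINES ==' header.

== SKYLINES ==
[[30,8],[33,0]]
[[30,8],[33,3],[35,0]]
[[30,8],[33,3],[35,0],[48,5],[49,0]]
[[16,8],[25,0],[30,8],[33,3],[35,0],[48,5],[49,0]]
[[16,8],[25,0],[30,13],[49,0]]
[[0,1],[2,0],[16,8],[25,0],[30,13],[49,0]]
[[0,1],[2,0],[16,8],[25,0],[30,13],[49,0]]
[[0,1],[2,0],[16,8],[23,13],[49,0]]
[[0,20],[3,0],[16,8],[23,13],[49,0]]
[[0,20],[3,0],[5,8],[23,13],[49,0]]
[[0,20],[3,0],[5,8],[18,13],[49,0]]
[[0,20],[3,0],[5,8],[18,13],[49,0]]
[[0,20],[3,0],[5,8],[18,13],[49,0]]
[[0,20],[3,0],[5,8],[18,13],[49,0]]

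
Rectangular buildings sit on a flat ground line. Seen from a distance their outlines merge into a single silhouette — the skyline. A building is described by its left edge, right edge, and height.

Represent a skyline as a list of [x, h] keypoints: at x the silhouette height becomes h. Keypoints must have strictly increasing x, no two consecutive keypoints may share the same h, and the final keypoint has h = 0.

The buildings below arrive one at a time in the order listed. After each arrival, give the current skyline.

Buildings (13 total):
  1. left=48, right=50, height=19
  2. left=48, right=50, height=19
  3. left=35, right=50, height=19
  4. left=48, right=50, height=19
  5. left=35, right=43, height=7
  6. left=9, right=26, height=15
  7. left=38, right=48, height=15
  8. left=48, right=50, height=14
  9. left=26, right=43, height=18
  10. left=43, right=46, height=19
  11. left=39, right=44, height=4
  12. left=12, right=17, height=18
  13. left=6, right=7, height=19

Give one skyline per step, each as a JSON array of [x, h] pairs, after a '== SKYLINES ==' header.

== SKYLINES ==
[[48,19],[50,0]]
[[48,19],[50,0]]
[[35,19],[50,0]]
[[35,19],[50,0]]
[[35,19],[50,0]]
[[9,15],[26,0],[35,19],[50,0]]
[[9,15],[26,0],[35,19],[50,0]]
[[9,15],[26,0],[35,19],[50,0]]
[[9,15],[26,18],[35,19],[50,0]]
[[9,15],[26,18],[35,19],[50,0]]
[[9,15],[26,18],[35,19],[50,0]]
[[9,15],[12,18],[17,15],[26,18],[35,19],[50,0]]
[[6,19],[7,0],[9,15],[12,18],[17,15],[26,18],[35,19],[50,0]]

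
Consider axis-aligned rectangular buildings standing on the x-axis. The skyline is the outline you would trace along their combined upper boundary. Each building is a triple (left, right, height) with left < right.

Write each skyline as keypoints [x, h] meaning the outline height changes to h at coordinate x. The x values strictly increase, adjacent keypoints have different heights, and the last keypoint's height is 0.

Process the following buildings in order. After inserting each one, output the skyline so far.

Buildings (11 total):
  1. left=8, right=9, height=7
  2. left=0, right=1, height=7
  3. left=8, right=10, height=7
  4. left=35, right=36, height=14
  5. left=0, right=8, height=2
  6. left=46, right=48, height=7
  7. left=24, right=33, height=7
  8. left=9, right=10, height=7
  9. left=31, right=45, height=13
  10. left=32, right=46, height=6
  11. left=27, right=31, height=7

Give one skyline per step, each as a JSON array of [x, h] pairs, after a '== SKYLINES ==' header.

== SKYLINES ==
[[8,7],[9,0]]
[[0,7],[1,0],[8,7],[9,0]]
[[0,7],[1,0],[8,7],[10,0]]
[[0,7],[1,0],[8,7],[10,0],[35,14],[36,0]]
[[0,7],[1,2],[8,7],[10,0],[35,14],[36,0]]
[[0,7],[1,2],[8,7],[10,0],[35,14],[36,0],[46,7],[48,0]]
[[0,7],[1,2],[8,7],[10,0],[24,7],[33,0],[35,14],[36,0],[46,7],[48,0]]
[[0,7],[1,2],[8,7],[10,0],[24,7],[33,0],[35,14],[36,0],[46,7],[48,0]]
[[0,7],[1,2],[8,7],[10,0],[24,7],[31,13],[35,14],[36,13],[45,0],[46,7],[48,0]]
[[0,7],[1,2],[8,7],[10,0],[24,7],[31,13],[35,14],[36,13],[45,6],[46,7],[48,0]]
[[0,7],[1,2],[8,7],[10,0],[24,7],[31,13],[35,14],[36,13],[45,6],[46,7],[48,0]]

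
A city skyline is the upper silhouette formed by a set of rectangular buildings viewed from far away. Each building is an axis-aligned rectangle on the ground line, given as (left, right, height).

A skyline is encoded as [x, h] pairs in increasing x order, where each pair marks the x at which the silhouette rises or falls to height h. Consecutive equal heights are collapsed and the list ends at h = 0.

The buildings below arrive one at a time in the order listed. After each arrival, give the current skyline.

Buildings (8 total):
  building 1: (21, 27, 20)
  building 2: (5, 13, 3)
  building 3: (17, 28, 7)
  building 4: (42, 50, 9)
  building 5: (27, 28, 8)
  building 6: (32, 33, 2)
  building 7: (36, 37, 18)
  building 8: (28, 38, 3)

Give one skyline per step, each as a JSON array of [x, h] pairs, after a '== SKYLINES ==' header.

== SKYLINES ==
[[21,20],[27,0]]
[[5,3],[13,0],[21,20],[27,0]]
[[5,3],[13,0],[17,7],[21,20],[27,7],[28,0]]
[[5,3],[13,0],[17,7],[21,20],[27,7],[28,0],[42,9],[50,0]]
[[5,3],[13,0],[17,7],[21,20],[27,8],[28,0],[42,9],[50,0]]
[[5,3],[13,0],[17,7],[21,20],[27,8],[28,0],[32,2],[33,0],[42,9],[50,0]]
[[5,3],[13,0],[17,7],[21,20],[27,8],[28,0],[32,2],[33,0],[36,18],[37,0],[42,9],[50,0]]
[[5,3],[13,0],[17,7],[21,20],[27,8],[28,3],[36,18],[37,3],[38,0],[42,9],[50,0]]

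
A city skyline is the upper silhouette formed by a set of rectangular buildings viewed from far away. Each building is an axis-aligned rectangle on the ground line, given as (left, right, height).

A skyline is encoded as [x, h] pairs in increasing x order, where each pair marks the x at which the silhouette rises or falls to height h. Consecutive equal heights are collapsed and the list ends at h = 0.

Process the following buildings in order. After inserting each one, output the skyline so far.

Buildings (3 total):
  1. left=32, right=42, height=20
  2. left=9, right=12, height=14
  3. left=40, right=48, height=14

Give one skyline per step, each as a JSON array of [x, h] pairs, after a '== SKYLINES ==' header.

== SKYLINES ==
[[32,20],[42,0]]
[[9,14],[12,0],[32,20],[42,0]]
[[9,14],[12,0],[32,20],[42,14],[48,0]]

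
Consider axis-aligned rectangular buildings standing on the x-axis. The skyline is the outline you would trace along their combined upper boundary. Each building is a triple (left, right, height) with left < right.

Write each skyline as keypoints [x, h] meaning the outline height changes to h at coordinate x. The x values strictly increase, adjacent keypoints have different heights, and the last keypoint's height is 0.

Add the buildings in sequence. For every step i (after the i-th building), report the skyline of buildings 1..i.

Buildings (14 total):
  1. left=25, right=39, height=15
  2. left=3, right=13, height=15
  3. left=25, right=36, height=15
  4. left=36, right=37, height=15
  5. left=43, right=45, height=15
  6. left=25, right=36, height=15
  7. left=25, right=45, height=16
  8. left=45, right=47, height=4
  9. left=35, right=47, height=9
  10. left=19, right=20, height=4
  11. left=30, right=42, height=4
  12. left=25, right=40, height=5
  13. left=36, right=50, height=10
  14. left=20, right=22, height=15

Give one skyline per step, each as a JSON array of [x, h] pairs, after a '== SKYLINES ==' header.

== SKYLINES ==
[[25,15],[39,0]]
[[3,15],[13,0],[25,15],[39,0]]
[[3,15],[13,0],[25,15],[39,0]]
[[3,15],[13,0],[25,15],[39,0]]
[[3,15],[13,0],[25,15],[39,0],[43,15],[45,0]]
[[3,15],[13,0],[25,15],[39,0],[43,15],[45,0]]
[[3,15],[13,0],[25,16],[45,0]]
[[3,15],[13,0],[25,16],[45,4],[47,0]]
[[3,15],[13,0],[25,16],[45,9],[47,0]]
[[3,15],[13,0],[19,4],[20,0],[25,16],[45,9],[47,0]]
[[3,15],[13,0],[19,4],[20,0],[25,16],[45,9],[47,0]]
[[3,15],[13,0],[19,4],[20,0],[25,16],[45,9],[47,0]]
[[3,15],[13,0],[19,4],[20,0],[25,16],[45,10],[50,0]]
[[3,15],[13,0],[19,4],[20,15],[22,0],[25,16],[45,10],[50,0]]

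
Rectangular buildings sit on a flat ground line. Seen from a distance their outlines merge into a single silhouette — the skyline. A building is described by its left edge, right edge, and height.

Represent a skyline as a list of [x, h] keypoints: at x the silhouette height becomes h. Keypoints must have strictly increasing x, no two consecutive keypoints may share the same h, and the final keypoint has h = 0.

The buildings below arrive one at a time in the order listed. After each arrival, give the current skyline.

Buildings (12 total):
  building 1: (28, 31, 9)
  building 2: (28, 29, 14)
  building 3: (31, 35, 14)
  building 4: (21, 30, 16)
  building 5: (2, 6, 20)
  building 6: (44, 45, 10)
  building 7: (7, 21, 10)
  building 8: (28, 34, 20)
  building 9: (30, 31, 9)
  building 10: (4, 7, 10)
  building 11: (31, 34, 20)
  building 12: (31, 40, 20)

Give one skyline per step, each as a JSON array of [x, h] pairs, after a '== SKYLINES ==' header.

== SKYLINES ==
[[28,9],[31,0]]
[[28,14],[29,9],[31,0]]
[[28,14],[29,9],[31,14],[35,0]]
[[21,16],[30,9],[31,14],[35,0]]
[[2,20],[6,0],[21,16],[30,9],[31,14],[35,0]]
[[2,20],[6,0],[21,16],[30,9],[31,14],[35,0],[44,10],[45,0]]
[[2,20],[6,0],[7,10],[21,16],[30,9],[31,14],[35,0],[44,10],[45,0]]
[[2,20],[6,0],[7,10],[21,16],[28,20],[34,14],[35,0],[44,10],[45,0]]
[[2,20],[6,0],[7,10],[21,16],[28,20],[34,14],[35,0],[44,10],[45,0]]
[[2,20],[6,10],[21,16],[28,20],[34,14],[35,0],[44,10],[45,0]]
[[2,20],[6,10],[21,16],[28,20],[34,14],[35,0],[44,10],[45,0]]
[[2,20],[6,10],[21,16],[28,20],[40,0],[44,10],[45,0]]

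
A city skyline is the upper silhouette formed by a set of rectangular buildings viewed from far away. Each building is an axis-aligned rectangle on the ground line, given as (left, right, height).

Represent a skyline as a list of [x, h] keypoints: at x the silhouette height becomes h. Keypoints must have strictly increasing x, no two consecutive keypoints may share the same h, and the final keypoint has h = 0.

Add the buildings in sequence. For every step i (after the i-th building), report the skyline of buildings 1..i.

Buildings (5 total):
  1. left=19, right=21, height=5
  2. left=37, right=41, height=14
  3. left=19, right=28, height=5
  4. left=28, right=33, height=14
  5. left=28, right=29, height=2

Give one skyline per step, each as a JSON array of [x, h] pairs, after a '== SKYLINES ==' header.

== SKYLINES ==
[[19,5],[21,0]]
[[19,5],[21,0],[37,14],[41,0]]
[[19,5],[28,0],[37,14],[41,0]]
[[19,5],[28,14],[33,0],[37,14],[41,0]]
[[19,5],[28,14],[33,0],[37,14],[41,0]]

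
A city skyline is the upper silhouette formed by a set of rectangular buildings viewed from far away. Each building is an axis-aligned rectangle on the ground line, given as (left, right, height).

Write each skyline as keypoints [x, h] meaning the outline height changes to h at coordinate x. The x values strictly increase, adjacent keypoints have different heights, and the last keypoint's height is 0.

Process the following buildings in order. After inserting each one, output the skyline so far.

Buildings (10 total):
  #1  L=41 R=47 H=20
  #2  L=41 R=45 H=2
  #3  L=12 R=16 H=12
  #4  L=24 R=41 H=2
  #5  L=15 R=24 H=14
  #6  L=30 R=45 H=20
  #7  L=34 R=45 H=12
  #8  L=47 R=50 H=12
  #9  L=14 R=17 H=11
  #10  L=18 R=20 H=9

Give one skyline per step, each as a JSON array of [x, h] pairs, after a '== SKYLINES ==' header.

== SKYLINES ==
[[41,20],[47,0]]
[[41,20],[47,0]]
[[12,12],[16,0],[41,20],[47,0]]
[[12,12],[16,0],[24,2],[41,20],[47,0]]
[[12,12],[15,14],[24,2],[41,20],[47,0]]
[[12,12],[15,14],[24,2],[30,20],[47,0]]
[[12,12],[15,14],[24,2],[30,20],[47,0]]
[[12,12],[15,14],[24,2],[30,20],[47,12],[50,0]]
[[12,12],[15,14],[24,2],[30,20],[47,12],[50,0]]
[[12,12],[15,14],[24,2],[30,20],[47,12],[50,0]]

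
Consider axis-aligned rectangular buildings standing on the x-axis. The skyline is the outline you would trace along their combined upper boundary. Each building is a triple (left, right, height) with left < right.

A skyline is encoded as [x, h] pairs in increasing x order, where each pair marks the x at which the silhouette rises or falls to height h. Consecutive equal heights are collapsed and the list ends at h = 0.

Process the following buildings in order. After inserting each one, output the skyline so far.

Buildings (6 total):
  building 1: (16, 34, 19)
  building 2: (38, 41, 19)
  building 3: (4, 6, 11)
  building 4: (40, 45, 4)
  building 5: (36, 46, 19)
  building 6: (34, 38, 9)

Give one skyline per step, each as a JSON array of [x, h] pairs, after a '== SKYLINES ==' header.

== SKYLINES ==
[[16,19],[34,0]]
[[16,19],[34,0],[38,19],[41,0]]
[[4,11],[6,0],[16,19],[34,0],[38,19],[41,0]]
[[4,11],[6,0],[16,19],[34,0],[38,19],[41,4],[45,0]]
[[4,11],[6,0],[16,19],[34,0],[36,19],[46,0]]
[[4,11],[6,0],[16,19],[34,9],[36,19],[46,0]]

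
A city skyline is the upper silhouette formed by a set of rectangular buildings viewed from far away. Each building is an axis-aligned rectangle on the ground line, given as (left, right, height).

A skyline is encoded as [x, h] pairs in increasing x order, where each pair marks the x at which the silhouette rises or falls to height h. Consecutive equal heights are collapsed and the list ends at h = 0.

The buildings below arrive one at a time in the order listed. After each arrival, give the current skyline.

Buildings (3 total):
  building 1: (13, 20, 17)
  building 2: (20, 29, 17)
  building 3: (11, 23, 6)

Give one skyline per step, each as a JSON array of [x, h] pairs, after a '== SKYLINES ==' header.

== SKYLINES ==
[[13,17],[20,0]]
[[13,17],[29,0]]
[[11,6],[13,17],[29,0]]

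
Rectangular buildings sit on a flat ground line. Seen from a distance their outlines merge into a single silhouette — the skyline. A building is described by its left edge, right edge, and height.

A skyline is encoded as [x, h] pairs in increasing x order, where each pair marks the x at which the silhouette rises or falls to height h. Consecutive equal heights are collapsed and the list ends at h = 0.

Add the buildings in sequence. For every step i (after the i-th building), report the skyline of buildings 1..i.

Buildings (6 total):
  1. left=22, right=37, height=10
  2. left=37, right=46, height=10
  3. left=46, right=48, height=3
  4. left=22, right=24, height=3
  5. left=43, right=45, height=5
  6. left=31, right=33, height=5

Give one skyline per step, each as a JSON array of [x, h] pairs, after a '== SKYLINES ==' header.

== SKYLINES ==
[[22,10],[37,0]]
[[22,10],[46,0]]
[[22,10],[46,3],[48,0]]
[[22,10],[46,3],[48,0]]
[[22,10],[46,3],[48,0]]
[[22,10],[46,3],[48,0]]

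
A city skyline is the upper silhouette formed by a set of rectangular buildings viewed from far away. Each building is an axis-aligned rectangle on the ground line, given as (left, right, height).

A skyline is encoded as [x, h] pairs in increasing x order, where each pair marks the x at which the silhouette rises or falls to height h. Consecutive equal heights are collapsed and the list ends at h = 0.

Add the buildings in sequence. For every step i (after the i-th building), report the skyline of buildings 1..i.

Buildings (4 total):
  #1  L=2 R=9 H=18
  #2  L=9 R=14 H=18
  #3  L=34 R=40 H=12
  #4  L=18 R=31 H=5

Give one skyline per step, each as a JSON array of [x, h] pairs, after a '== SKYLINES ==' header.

== SKYLINES ==
[[2,18],[9,0]]
[[2,18],[14,0]]
[[2,18],[14,0],[34,12],[40,0]]
[[2,18],[14,0],[18,5],[31,0],[34,12],[40,0]]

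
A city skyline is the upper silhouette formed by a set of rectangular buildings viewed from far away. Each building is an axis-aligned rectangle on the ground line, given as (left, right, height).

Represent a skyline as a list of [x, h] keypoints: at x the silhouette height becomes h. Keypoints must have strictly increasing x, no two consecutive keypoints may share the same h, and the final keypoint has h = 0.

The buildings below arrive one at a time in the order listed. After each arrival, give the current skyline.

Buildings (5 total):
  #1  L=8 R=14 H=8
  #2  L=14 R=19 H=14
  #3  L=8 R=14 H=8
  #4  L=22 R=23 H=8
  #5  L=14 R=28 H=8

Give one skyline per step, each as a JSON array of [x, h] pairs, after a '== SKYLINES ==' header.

== SKYLINES ==
[[8,8],[14,0]]
[[8,8],[14,14],[19,0]]
[[8,8],[14,14],[19,0]]
[[8,8],[14,14],[19,0],[22,8],[23,0]]
[[8,8],[14,14],[19,8],[28,0]]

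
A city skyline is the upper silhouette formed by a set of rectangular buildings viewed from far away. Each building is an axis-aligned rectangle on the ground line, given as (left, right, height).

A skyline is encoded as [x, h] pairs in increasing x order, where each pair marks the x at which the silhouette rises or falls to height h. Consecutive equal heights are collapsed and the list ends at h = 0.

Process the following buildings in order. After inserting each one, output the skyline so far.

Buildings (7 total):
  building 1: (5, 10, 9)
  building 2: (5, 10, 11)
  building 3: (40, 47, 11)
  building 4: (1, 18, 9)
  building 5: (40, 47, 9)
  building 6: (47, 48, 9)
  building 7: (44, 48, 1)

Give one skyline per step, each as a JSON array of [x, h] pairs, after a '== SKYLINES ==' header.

== SKYLINES ==
[[5,9],[10,0]]
[[5,11],[10,0]]
[[5,11],[10,0],[40,11],[47,0]]
[[1,9],[5,11],[10,9],[18,0],[40,11],[47,0]]
[[1,9],[5,11],[10,9],[18,0],[40,11],[47,0]]
[[1,9],[5,11],[10,9],[18,0],[40,11],[47,9],[48,0]]
[[1,9],[5,11],[10,9],[18,0],[40,11],[47,9],[48,0]]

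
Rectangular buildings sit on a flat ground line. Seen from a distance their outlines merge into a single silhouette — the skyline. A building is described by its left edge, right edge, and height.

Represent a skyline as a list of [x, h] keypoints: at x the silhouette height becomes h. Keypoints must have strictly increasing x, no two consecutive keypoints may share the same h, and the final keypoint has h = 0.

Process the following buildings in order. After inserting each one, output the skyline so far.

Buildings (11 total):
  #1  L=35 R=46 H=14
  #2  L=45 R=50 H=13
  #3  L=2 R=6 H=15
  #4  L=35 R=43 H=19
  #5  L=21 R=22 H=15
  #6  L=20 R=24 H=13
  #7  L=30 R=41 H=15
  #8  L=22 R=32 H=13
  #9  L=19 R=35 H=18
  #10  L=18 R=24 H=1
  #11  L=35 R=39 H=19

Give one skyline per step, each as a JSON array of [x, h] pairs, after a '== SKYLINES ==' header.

== SKYLINES ==
[[35,14],[46,0]]
[[35,14],[46,13],[50,0]]
[[2,15],[6,0],[35,14],[46,13],[50,0]]
[[2,15],[6,0],[35,19],[43,14],[46,13],[50,0]]
[[2,15],[6,0],[21,15],[22,0],[35,19],[43,14],[46,13],[50,0]]
[[2,15],[6,0],[20,13],[21,15],[22,13],[24,0],[35,19],[43,14],[46,13],[50,0]]
[[2,15],[6,0],[20,13],[21,15],[22,13],[24,0],[30,15],[35,19],[43,14],[46,13],[50,0]]
[[2,15],[6,0],[20,13],[21,15],[22,13],[30,15],[35,19],[43,14],[46,13],[50,0]]
[[2,15],[6,0],[19,18],[35,19],[43,14],[46,13],[50,0]]
[[2,15],[6,0],[18,1],[19,18],[35,19],[43,14],[46,13],[50,0]]
[[2,15],[6,0],[18,1],[19,18],[35,19],[43,14],[46,13],[50,0]]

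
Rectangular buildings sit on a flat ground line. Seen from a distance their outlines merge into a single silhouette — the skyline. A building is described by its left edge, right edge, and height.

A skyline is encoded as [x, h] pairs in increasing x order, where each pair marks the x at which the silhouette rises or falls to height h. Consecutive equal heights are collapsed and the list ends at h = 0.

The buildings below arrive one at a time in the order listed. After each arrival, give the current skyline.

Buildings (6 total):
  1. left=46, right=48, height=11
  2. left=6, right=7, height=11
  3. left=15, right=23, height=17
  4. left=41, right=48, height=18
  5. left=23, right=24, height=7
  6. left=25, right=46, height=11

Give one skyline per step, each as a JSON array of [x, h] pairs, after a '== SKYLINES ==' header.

== SKYLINES ==
[[46,11],[48,0]]
[[6,11],[7,0],[46,11],[48,0]]
[[6,11],[7,0],[15,17],[23,0],[46,11],[48,0]]
[[6,11],[7,0],[15,17],[23,0],[41,18],[48,0]]
[[6,11],[7,0],[15,17],[23,7],[24,0],[41,18],[48,0]]
[[6,11],[7,0],[15,17],[23,7],[24,0],[25,11],[41,18],[48,0]]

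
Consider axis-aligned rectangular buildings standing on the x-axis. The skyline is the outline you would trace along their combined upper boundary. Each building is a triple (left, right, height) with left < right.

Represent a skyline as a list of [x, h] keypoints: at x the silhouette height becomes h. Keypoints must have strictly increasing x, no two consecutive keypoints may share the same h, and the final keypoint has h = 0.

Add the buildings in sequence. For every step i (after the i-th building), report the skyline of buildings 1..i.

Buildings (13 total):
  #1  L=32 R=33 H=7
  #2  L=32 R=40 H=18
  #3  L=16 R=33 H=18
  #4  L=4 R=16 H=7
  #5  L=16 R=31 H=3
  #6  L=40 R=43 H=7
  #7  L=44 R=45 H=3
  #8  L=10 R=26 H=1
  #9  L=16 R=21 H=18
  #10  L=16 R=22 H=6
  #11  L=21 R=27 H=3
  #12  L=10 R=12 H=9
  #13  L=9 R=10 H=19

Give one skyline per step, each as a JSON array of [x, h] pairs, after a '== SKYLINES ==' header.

== SKYLINES ==
[[32,7],[33,0]]
[[32,18],[40,0]]
[[16,18],[40,0]]
[[4,7],[16,18],[40,0]]
[[4,7],[16,18],[40,0]]
[[4,7],[16,18],[40,7],[43,0]]
[[4,7],[16,18],[40,7],[43,0],[44,3],[45,0]]
[[4,7],[16,18],[40,7],[43,0],[44,3],[45,0]]
[[4,7],[16,18],[40,7],[43,0],[44,3],[45,0]]
[[4,7],[16,18],[40,7],[43,0],[44,3],[45,0]]
[[4,7],[16,18],[40,7],[43,0],[44,3],[45,0]]
[[4,7],[10,9],[12,7],[16,18],[40,7],[43,0],[44,3],[45,0]]
[[4,7],[9,19],[10,9],[12,7],[16,18],[40,7],[43,0],[44,3],[45,0]]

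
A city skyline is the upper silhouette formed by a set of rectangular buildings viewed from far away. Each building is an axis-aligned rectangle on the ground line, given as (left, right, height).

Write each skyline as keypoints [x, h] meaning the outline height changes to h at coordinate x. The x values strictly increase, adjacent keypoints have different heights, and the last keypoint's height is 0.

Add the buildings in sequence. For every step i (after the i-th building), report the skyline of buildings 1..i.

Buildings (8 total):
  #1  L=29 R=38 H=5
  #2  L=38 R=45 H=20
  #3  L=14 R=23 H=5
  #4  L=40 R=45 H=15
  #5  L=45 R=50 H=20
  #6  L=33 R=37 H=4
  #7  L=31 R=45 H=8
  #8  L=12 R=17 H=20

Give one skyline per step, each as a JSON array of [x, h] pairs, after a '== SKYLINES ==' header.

== SKYLINES ==
[[29,5],[38,0]]
[[29,5],[38,20],[45,0]]
[[14,5],[23,0],[29,5],[38,20],[45,0]]
[[14,5],[23,0],[29,5],[38,20],[45,0]]
[[14,5],[23,0],[29,5],[38,20],[50,0]]
[[14,5],[23,0],[29,5],[38,20],[50,0]]
[[14,5],[23,0],[29,5],[31,8],[38,20],[50,0]]
[[12,20],[17,5],[23,0],[29,5],[31,8],[38,20],[50,0]]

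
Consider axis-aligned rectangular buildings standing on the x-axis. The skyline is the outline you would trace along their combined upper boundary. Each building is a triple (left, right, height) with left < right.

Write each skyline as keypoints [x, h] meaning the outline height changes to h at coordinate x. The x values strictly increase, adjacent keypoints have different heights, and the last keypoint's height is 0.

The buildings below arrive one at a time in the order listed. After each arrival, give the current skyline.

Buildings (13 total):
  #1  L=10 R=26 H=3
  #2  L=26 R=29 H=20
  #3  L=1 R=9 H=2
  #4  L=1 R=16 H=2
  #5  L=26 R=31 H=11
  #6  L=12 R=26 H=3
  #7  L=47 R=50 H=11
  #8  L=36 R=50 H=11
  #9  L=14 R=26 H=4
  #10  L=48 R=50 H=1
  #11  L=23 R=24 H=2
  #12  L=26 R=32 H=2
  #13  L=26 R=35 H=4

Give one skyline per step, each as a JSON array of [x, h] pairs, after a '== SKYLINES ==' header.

== SKYLINES ==
[[10,3],[26,0]]
[[10,3],[26,20],[29,0]]
[[1,2],[9,0],[10,3],[26,20],[29,0]]
[[1,2],[10,3],[26,20],[29,0]]
[[1,2],[10,3],[26,20],[29,11],[31,0]]
[[1,2],[10,3],[26,20],[29,11],[31,0]]
[[1,2],[10,3],[26,20],[29,11],[31,0],[47,11],[50,0]]
[[1,2],[10,3],[26,20],[29,11],[31,0],[36,11],[50,0]]
[[1,2],[10,3],[14,4],[26,20],[29,11],[31,0],[36,11],[50,0]]
[[1,2],[10,3],[14,4],[26,20],[29,11],[31,0],[36,11],[50,0]]
[[1,2],[10,3],[14,4],[26,20],[29,11],[31,0],[36,11],[50,0]]
[[1,2],[10,3],[14,4],[26,20],[29,11],[31,2],[32,0],[36,11],[50,0]]
[[1,2],[10,3],[14,4],[26,20],[29,11],[31,4],[35,0],[36,11],[50,0]]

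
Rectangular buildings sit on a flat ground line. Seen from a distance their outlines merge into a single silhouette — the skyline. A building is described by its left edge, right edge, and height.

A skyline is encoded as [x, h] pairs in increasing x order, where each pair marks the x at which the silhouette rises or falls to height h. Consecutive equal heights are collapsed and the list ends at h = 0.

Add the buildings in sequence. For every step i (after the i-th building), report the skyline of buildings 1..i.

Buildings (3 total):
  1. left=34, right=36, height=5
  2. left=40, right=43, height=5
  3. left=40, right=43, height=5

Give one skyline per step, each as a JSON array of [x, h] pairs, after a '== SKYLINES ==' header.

== SKYLINES ==
[[34,5],[36,0]]
[[34,5],[36,0],[40,5],[43,0]]
[[34,5],[36,0],[40,5],[43,0]]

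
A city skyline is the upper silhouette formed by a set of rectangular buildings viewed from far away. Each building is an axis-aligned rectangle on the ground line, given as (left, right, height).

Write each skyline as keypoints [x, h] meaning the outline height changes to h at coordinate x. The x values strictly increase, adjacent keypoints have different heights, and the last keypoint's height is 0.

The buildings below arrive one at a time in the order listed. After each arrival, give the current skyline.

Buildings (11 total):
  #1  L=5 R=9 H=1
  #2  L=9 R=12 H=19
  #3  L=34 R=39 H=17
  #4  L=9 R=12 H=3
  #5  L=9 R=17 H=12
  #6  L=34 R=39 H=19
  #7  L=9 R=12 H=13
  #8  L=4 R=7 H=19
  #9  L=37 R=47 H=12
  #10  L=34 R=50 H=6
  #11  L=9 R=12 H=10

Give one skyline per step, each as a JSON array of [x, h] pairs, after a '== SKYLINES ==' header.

== SKYLINES ==
[[5,1],[9,0]]
[[5,1],[9,19],[12,0]]
[[5,1],[9,19],[12,0],[34,17],[39,0]]
[[5,1],[9,19],[12,0],[34,17],[39,0]]
[[5,1],[9,19],[12,12],[17,0],[34,17],[39,0]]
[[5,1],[9,19],[12,12],[17,0],[34,19],[39,0]]
[[5,1],[9,19],[12,12],[17,0],[34,19],[39,0]]
[[4,19],[7,1],[9,19],[12,12],[17,0],[34,19],[39,0]]
[[4,19],[7,1],[9,19],[12,12],[17,0],[34,19],[39,12],[47,0]]
[[4,19],[7,1],[9,19],[12,12],[17,0],[34,19],[39,12],[47,6],[50,0]]
[[4,19],[7,1],[9,19],[12,12],[17,0],[34,19],[39,12],[47,6],[50,0]]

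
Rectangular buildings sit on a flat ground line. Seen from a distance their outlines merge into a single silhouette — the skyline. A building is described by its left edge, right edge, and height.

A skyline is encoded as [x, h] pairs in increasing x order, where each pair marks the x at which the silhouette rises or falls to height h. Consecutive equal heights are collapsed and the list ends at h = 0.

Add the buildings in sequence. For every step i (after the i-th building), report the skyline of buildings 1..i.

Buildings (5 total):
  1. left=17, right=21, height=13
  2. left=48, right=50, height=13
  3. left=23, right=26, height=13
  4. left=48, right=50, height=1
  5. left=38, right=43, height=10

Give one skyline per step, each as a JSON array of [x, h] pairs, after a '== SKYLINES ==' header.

== SKYLINES ==
[[17,13],[21,0]]
[[17,13],[21,0],[48,13],[50,0]]
[[17,13],[21,0],[23,13],[26,0],[48,13],[50,0]]
[[17,13],[21,0],[23,13],[26,0],[48,13],[50,0]]
[[17,13],[21,0],[23,13],[26,0],[38,10],[43,0],[48,13],[50,0]]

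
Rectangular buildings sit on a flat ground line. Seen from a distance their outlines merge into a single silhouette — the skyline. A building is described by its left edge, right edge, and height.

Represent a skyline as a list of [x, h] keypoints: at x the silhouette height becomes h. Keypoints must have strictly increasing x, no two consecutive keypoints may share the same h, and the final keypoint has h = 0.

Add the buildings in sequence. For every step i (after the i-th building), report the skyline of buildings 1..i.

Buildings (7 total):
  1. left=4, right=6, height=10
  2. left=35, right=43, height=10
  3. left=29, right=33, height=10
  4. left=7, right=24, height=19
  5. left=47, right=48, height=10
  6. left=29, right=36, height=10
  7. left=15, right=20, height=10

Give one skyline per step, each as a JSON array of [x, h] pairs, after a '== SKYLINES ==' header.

== SKYLINES ==
[[4,10],[6,0]]
[[4,10],[6,0],[35,10],[43,0]]
[[4,10],[6,0],[29,10],[33,0],[35,10],[43,0]]
[[4,10],[6,0],[7,19],[24,0],[29,10],[33,0],[35,10],[43,0]]
[[4,10],[6,0],[7,19],[24,0],[29,10],[33,0],[35,10],[43,0],[47,10],[48,0]]
[[4,10],[6,0],[7,19],[24,0],[29,10],[43,0],[47,10],[48,0]]
[[4,10],[6,0],[7,19],[24,0],[29,10],[43,0],[47,10],[48,0]]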